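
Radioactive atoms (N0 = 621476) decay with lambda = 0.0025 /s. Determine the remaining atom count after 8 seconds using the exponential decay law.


N = N0 * exp(-lambda * t)
N = 621476 * exp(-0.0025 * 8)
N = 609170

609170


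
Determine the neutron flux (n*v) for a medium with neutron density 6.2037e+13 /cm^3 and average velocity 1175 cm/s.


phi = n * v
phi = 6.2037e+13 * 1175
phi = 7.2893e+16 /cm^2/s

7.2893e+16


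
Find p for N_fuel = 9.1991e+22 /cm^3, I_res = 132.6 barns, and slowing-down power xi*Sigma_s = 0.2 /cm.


p = exp(-N * I * 1e-24 / (xi*Sigma_s))
p = exp(-9.1991e+22 * 132.6 * 1e-24 / 0.2)
p = 3.2536e-27

3.2536e-27


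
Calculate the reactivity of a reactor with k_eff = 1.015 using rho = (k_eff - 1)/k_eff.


rho = (k_eff - 1) / k_eff
rho = (1.015 - 1) / 1.015
rho = 0.014778

0.014778


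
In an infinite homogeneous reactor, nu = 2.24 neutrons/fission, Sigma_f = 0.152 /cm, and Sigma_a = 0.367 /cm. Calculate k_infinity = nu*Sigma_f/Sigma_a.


k_inf = nu * Sigma_f / Sigma_a
k_inf = 2.24 * 0.152 / 0.367
k_inf = 0.92774

0.92774


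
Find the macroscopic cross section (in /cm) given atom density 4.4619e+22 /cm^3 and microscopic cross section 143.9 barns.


Sigma = N * sigma_barns * 1e-24
Sigma = 4.4619e+22 * 143.9 * 1e-24
Sigma = 6.4207 /cm

6.4207


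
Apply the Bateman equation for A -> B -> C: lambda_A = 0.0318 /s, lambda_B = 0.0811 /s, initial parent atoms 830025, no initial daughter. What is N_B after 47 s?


N_B(t) = lambda_A * N_A0 / (lambda_B - lambda_A) * [exp(-lambda_A*t) - exp(-lambda_B*t)]
exp(-0.0318*47) = 0.2243383; exp(-0.0811*47) = 0.02211056
N_B = 0.0318 * 830025 / (0.0811 - 0.0318) * (0.2243383 - 0.02211056)
N_B = 108271

108271


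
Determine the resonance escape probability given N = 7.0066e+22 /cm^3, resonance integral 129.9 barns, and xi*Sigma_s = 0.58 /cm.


p = exp(-N * I * 1e-24 / (xi*Sigma_s))
p = exp(-7.0066e+22 * 129.9 * 1e-24 / 0.58)
p = 1.5307e-07

1.5307e-07


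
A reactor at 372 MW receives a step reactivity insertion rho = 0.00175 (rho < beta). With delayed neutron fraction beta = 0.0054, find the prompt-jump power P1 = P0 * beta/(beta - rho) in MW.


P1/P0 = beta / (beta - rho)
P1/P0 = 0.0054 / (0.0054 - 0.00175) = 1.479452
P1 = 372 * 1.479452 = 550.36 MW

550.36


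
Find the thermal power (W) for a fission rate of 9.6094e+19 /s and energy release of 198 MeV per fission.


P = fission_rate * E_MeV * 1.602e-13
P = 9.6094e+19 * 198 * 1.602e-13
P = 3.0481e+09 W

3.0481e+09


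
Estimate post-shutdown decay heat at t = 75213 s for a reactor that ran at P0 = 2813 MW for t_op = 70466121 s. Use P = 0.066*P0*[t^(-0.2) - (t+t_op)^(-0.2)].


P/P0 = 0.066 * [t^(-0.2) - (t + t_op)^(-0.2)]
P/P0 = 0.066 * [75213^(-0.2) - (75213 + 70466121)^(-0.2)]
P/P0 = 0.066 * [0.1058623 - 0.02693465] = 0.005209225
P = 2813 * 0.005209225 = 14.654 MW

14.654


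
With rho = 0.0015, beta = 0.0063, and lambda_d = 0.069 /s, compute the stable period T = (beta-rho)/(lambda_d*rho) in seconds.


T = (beta - rho) / (lambda_d * rho)
T = (0.0063 - 0.0015) / (0.069 * 0.0015)
T = 46.377 s

46.377


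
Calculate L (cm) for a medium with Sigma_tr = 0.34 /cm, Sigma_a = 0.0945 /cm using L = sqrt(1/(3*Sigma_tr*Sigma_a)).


D = 1 / (3 * Sigma_tr) = 1 / (3 * 0.34) = 0.9803922 cm
L = sqrt(D / Sigma_a)
L = sqrt(0.9803922 / 0.0945)
L = 3.2210 cm

3.2210


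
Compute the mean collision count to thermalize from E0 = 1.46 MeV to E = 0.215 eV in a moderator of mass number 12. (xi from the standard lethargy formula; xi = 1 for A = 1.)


xi = 1 + (A-1)^2/(2A)*ln((A-1)/(A+1)) = 0.1577690 (for A = 12)
n = ln(E0/E) / xi
n = ln(1.46e6 / 0.215) / 0.1577690
n = ln(6.790698e+06) / 0.1577690 = 99.709

99.709


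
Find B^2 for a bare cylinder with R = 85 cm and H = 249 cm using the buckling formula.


B^2 = (2.405/R)^2 + (pi/H)^2
B^2 = (2.405/85)^2 + (pi/249)^2
B^2 = 9.5974e-04 /cm^2

9.5974e-04


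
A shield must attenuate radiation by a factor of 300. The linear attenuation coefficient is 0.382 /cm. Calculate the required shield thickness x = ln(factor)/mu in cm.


x = ln(factor) / mu
x = ln(300) / 0.382
x = 14.931 cm

14.931


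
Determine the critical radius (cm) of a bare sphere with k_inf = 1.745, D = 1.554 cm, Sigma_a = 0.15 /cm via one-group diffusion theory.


L^2 = D / Sigma_a = 1.554 / 0.15 = 10.36000 cm^2
B_m^2 = (k_inf - 1) / L^2 = (1.745 - 1) / 10.36000 = 0.07191120 /cm^2
For a bare sphere: B_g = pi/R, so R_c = pi / sqrt(B_m^2)
R_c = pi / sqrt(0.07191120) = 11.715 cm

11.715


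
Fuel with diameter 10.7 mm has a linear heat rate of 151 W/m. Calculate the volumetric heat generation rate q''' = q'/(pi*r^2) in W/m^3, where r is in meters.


r = D / 2 / 1000 = 10.7 / 2 / 1000 = 0.00535 m
q''' = q' / (pi * r^2)
q''' = 151 / (pi * 0.00535^2)
q''' = 1.6793e+06 W/m^3

1.6793e+06


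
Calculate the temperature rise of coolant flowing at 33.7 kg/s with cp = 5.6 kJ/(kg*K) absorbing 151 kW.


dT = Q / (m_dot * cp)
dT = 151 / (33.7 * 5.6)
dT = 0.80013 C

0.80013


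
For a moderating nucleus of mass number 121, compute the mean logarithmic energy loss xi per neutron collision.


xi = 1 + (A-1)^2/(2A) * ln((A-1)/(A+1))
xi = 1 + (121-1)^2/(2*121) * ln((121-1)/(121 +1))
xi = 0.016438

0.016438


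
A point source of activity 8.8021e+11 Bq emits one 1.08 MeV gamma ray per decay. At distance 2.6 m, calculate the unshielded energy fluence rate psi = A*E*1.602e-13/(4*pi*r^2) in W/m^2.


psi = A * E * 1.602e-13 / (4*pi*r^2)
psi = 8.8021e+11 * 1.08 * 1.602e-13 / (4*pi*2.6^2)
psi = 0.0017927 W/m^2

0.0017927


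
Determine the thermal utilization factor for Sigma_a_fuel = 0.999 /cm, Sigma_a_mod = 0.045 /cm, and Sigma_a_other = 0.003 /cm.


f = Sigma_a_fuel / (Sigma_a_fuel + Sigma_a_mod + Sigma_a_other)
f = 0.999 / (0.999 + 0.045 + 0.003)
f = 0.95415

0.95415


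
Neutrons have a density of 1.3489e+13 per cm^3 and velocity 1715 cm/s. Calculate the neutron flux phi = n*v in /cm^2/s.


phi = n * v
phi = 1.3489e+13 * 1715
phi = 2.3134e+16 /cm^2/s

2.3134e+16


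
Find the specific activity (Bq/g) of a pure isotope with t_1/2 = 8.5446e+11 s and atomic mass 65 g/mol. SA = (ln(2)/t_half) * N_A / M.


lambda = ln(2) / t_half = ln(2) / 8.5446e+11 = 8.112108e-13 /s
SA = lambda * N_A / M
SA = 8.112108e-13 * 6.022e23 / 65
SA = 7.5156e+09 Bq/g

7.5156e+09


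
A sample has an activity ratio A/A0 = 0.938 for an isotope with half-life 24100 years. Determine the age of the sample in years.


lambda = ln(2) / t_half = ln(2) / 24100 = 2.876129e-05 /yr
t = -ln(A/A0) / lambda
t = -ln(0.938) / 2.876129e-05
t = 2225.4 yr

2225.4


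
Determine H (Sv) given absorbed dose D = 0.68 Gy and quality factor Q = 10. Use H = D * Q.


H = D * Q
H = 0.68 * 10
H = 6.8000 Sv

6.8000


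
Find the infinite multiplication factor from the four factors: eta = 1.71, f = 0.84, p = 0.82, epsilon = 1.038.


k_inf = eta * f * p * epsilon
k_inf = 1.71 * 0.84 * 0.82 * 1.038
k_inf = 1.2226

1.2226


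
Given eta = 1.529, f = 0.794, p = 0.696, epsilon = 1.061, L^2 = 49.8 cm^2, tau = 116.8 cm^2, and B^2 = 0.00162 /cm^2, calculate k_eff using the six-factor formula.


k_inf = eta*f*p*eps = 1.529*0.794*0.696*1.061 = 0.8965048
P_TNL = 1/(1 + L^2*B^2) = 1/(1 + 49.8*0.00162) = 0.9253467
P_FNL = exp(-B^2*tau) = exp(-0.00162*116.8) = 0.8276077
k_eff = k_inf * P_TNL * P_FNL = 0.8965048 * 0.9253467 * 0.8276077
k_eff = 0.68656

0.68656


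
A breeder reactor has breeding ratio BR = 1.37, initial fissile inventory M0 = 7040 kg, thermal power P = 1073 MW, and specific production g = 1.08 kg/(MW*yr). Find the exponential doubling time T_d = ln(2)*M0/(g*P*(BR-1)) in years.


Breeding gain G = BR - 1 = 1.37 - 1 = 0.37
Fissile production rate = g * P * G = 1.08 * 1073 * 0.37 = 428.7708 kg/yr
T_d = ln(2) * M0 / (g * P * G)
T_d = ln(2) * 7040 / 428.7708 = 11.381 yr

11.381


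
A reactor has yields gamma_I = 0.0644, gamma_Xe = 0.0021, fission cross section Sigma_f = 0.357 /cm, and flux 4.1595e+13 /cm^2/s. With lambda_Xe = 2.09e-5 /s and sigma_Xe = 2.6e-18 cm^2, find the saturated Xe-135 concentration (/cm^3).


Xe_eq = (gamma_I + gamma_Xe) * Sigma_f * phi / (lambda_Xe + sigma_Xe * phi)
Numerator = (0.0644 + 0.0021) * 0.357 * 4.1595e+13 = 9.874861e+11
Denominator = 2.09e-5 + 2.6e-18 * 4.1595e+13 = 1.290470e-04
Xe_eq = 9.874861e+11 / 1.290470e-04 = 7.6521e+15 /cm^3

7.6521e+15


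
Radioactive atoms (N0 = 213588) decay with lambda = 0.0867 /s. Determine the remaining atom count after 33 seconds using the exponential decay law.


N = N0 * exp(-lambda * t)
N = 213588 * exp(-0.0867 * 33)
N = 12218

12218


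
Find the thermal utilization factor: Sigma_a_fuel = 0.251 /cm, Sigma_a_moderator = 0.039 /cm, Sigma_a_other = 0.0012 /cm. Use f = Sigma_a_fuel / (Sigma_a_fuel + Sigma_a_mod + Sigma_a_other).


f = Sigma_a_fuel / (Sigma_a_fuel + Sigma_a_mod + Sigma_a_other)
f = 0.251 / (0.251 + 0.039 + 0.0012)
f = 0.86195

0.86195


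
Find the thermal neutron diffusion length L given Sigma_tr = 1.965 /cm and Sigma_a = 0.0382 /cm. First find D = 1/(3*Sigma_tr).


D = 1 / (3 * Sigma_tr) = 1 / (3 * 1.965) = 0.1696353 cm
L = sqrt(D / Sigma_a)
L = sqrt(0.1696353 / 0.0382)
L = 2.1073 cm

2.1073


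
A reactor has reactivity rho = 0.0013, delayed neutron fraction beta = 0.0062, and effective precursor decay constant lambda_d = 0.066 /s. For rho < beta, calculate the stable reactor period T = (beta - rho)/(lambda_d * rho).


T = (beta - rho) / (lambda_d * rho)
T = (0.0062 - 0.0013) / (0.066 * 0.0013)
T = 57.110 s

57.110


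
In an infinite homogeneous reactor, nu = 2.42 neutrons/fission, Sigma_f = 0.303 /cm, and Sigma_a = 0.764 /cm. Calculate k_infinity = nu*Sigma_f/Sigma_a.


k_inf = nu * Sigma_f / Sigma_a
k_inf = 2.42 * 0.303 / 0.764
k_inf = 0.95976

0.95976


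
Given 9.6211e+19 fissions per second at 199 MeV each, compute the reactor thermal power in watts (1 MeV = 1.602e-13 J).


P = fission_rate * E_MeV * 1.602e-13
P = 9.6211e+19 * 199 * 1.602e-13
P = 3.0672e+09 W

3.0672e+09


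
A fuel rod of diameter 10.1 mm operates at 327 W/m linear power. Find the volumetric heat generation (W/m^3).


r = D / 2 / 1000 = 10.1 / 2 / 1000 = 0.00505 m
q''' = q' / (pi * r^2)
q''' = 327 / (pi * 0.00505^2)
q''' = 4.0815e+06 W/m^3

4.0815e+06


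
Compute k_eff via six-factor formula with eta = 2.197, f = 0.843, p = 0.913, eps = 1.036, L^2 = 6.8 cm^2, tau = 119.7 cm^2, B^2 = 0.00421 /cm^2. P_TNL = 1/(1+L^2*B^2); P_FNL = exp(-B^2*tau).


k_inf = eta*f*p*eps = 2.197*0.843*0.913*1.036 = 1.751815
P_TNL = 1/(1 + L^2*B^2) = 1/(1 + 6.8*0.00421) = 0.9721688
P_FNL = exp(-B^2*tau) = exp(-0.00421*119.7) = 0.6041474
k_eff = k_inf * P_TNL * P_FNL = 1.751815 * 0.9721688 * 0.6041474
k_eff = 1.0289

1.0289


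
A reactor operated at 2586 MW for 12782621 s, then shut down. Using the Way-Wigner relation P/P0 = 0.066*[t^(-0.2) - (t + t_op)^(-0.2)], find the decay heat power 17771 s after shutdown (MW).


P/P0 = 0.066 * [t^(-0.2) - (t + t_op)^(-0.2)]
P/P0 = 0.066 * [17771^(-0.2) - (17771 + 12782621)^(-0.2)]
P/P0 = 0.066 * [0.1412725 - 0.03789268] = 0.006823068
P = 2586 * 0.006823068 = 17.644 MW

17.644


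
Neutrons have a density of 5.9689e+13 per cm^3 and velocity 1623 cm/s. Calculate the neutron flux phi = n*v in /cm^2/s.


phi = n * v
phi = 5.9689e+13 * 1623
phi = 9.6875e+16 /cm^2/s

9.6875e+16


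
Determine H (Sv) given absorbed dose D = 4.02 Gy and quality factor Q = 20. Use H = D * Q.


H = D * Q
H = 4.02 * 20
H = 80.400 Sv

80.400


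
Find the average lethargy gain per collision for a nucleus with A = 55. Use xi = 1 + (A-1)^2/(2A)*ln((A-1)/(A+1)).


xi = 1 + (A-1)^2/(2A) * ln((A-1)/(A+1))
xi = 1 + (55-1)^2/(2*55) * ln((55-1)/(55 +1))
xi = 0.035927

0.035927


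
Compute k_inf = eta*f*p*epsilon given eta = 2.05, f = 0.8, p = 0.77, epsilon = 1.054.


k_inf = eta * f * p * epsilon
k_inf = 2.05 * 0.8 * 0.77 * 1.054
k_inf = 1.3310

1.3310


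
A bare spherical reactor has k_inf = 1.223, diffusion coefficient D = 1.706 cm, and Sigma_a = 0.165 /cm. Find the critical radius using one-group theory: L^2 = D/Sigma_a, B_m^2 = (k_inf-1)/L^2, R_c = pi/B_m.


L^2 = D / Sigma_a = 1.706 / 0.165 = 10.33939 cm^2
B_m^2 = (k_inf - 1) / L^2 = (1.223 - 1) / 10.33939 = 0.02156800 /cm^2
For a bare sphere: B_g = pi/R, so R_c = pi / sqrt(B_m^2)
R_c = pi / sqrt(0.02156800) = 21.392 cm

21.392


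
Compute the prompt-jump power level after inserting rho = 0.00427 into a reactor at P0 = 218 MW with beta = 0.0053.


P1/P0 = beta / (beta - rho)
P1/P0 = 0.0053 / (0.0053 - 0.00427) = 5.145631
P1 = 218 * 5.145631 = 1121.7 MW

1121.7


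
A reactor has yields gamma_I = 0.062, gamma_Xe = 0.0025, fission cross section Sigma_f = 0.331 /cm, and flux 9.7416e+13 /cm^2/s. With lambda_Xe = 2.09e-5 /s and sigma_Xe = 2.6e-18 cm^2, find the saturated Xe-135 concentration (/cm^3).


Xe_eq = (gamma_I + gamma_Xe) * Sigma_f * phi / (lambda_Xe + sigma_Xe * phi)
Numerator = (0.062 + 0.0025) * 0.331 * 9.7416e+13 = 2.079783e+12
Denominator = 2.09e-5 + 2.6e-18 * 9.7416e+13 = 2.741816e-04
Xe_eq = 2.079783e+12 / 2.741816e-04 = 7.5854e+15 /cm^3

7.5854e+15


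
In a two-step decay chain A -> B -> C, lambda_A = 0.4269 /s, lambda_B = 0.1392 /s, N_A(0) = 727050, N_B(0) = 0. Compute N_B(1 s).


N_B(t) = lambda_A * N_A0 / (lambda_B - lambda_A) * [exp(-lambda_A*t) - exp(-lambda_B*t)]
exp(-0.4269*1) = 0.6525288; exp(-0.1392*1) = 0.8700540
N_B = 0.4269 * 727050 / (0.1392 - 0.4269) * (0.6525288 - 0.8700540)
N_B = 234671

234671


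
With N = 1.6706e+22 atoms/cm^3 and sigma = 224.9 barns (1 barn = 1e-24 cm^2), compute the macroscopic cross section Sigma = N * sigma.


Sigma = N * sigma_barns * 1e-24
Sigma = 1.6706e+22 * 224.9 * 1e-24
Sigma = 3.7572 /cm

3.7572


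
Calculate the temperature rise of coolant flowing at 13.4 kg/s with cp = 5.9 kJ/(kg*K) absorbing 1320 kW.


dT = Q / (m_dot * cp)
dT = 1320 / (13.4 * 5.9)
dT = 16.696 C

16.696


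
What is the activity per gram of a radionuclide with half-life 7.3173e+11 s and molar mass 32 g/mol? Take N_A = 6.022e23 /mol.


lambda = ln(2) / t_half = ln(2) / 7.3173e+11 = 9.472718e-13 /s
SA = lambda * N_A / M
SA = 9.472718e-13 * 6.022e23 / 32
SA = 1.7826e+10 Bq/g

1.7826e+10


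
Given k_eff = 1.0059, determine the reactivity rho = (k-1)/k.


rho = (k_eff - 1) / k_eff
rho = (1.0059 - 1) / 1.0059
rho = 0.0058654

0.0058654


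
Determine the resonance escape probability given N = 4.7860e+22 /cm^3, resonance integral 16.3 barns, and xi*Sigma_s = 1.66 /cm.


p = exp(-N * I * 1e-24 / (xi*Sigma_s))
p = exp(-4.7860e+22 * 16.3 * 1e-24 / 1.66)
p = 0.62503

0.62503


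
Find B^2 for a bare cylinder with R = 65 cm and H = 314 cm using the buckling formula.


B^2 = (2.405/R)^2 + (pi/H)^2
B^2 = (2.405/65)^2 + (pi/314)^2
B^2 = 0.0014691 /cm^2

0.0014691


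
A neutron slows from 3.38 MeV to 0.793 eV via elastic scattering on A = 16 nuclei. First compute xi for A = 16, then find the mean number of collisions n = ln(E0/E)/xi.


xi = 1 + (A-1)^2/(2A)*ln((A-1)/(A+1)) = 0.1199467 (for A = 16)
n = ln(E0/E) / xi
n = ln(3.38e6 / 0.793) / 0.1199467
n = ln(4.262295e+06) / 0.1199467 = 127.27

127.27


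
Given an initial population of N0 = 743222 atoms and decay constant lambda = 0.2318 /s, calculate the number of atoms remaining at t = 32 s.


N = N0 * exp(-lambda * t)
N = 743222 * exp(-0.2318 * 32)
N = 446.37

446.37


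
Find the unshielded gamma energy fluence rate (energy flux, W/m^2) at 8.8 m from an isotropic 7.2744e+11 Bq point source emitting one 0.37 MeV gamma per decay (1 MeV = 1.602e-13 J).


psi = A * E * 1.602e-13 / (4*pi*r^2)
psi = 7.2744e+11 * 0.37 * 1.602e-13 / (4*pi*8.8^2)
psi = 4.4308e-05 W/m^2

4.4308e-05


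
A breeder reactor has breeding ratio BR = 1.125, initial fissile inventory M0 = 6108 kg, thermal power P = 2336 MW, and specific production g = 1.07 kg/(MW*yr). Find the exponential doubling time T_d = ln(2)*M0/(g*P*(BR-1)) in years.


Breeding gain G = BR - 1 = 1.125 - 1 = 0.125
Fissile production rate = g * P * G = 1.07 * 2336 * 0.125 = 312.44 kg/yr
T_d = ln(2) * M0 / (g * P * G)
T_d = ln(2) * 6108 / 312.44 = 13.551 yr

13.551


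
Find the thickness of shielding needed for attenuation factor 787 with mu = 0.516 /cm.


x = ln(factor) / mu
x = ln(787) / 0.516
x = 12.923 cm

12.923


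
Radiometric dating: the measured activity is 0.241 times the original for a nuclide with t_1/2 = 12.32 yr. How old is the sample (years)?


lambda = ln(2) / t_half = ln(2) / 12.32 = 0.05626195 /yr
t = -ln(A/A0) / lambda
t = -ln(0.241) / 0.05626195
t = 25.292 yr

25.292


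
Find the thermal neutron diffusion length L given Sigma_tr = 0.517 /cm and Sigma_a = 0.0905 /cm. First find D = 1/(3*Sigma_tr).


D = 1 / (3 * Sigma_tr) = 1 / (3 * 0.517) = 0.6447453 cm
L = sqrt(D / Sigma_a)
L = sqrt(0.6447453 / 0.0905)
L = 2.6691 cm

2.6691


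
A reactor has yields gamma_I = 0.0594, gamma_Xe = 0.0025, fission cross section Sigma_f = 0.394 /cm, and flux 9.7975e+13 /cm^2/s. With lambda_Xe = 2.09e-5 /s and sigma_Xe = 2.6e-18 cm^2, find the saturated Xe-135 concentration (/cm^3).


Xe_eq = (gamma_I + gamma_Xe) * Sigma_f * phi / (lambda_Xe + sigma_Xe * phi)
Numerator = (0.0594 + 0.0025) * 0.394 * 9.7975e+13 = 2.389473e+12
Denominator = 2.09e-5 + 2.6e-18 * 9.7975e+13 = 2.756350e-04
Xe_eq = 2.389473e+12 / 2.756350e-04 = 8.6690e+15 /cm^3

8.6690e+15


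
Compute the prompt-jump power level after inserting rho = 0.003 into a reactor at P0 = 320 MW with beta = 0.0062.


P1/P0 = beta / (beta - rho)
P1/P0 = 0.0062 / (0.0062 - 0.003) = 1.937500
P1 = 320 * 1.937500 = 620.00 MW

620.00


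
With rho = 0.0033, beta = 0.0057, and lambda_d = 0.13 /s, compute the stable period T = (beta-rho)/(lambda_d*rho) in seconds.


T = (beta - rho) / (lambda_d * rho)
T = (0.0057 - 0.0033) / (0.13 * 0.0033)
T = 5.5944 s

5.5944


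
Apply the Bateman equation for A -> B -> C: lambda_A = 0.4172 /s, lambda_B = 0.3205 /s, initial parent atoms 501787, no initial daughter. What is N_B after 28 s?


N_B(t) = lambda_A * N_A0 / (lambda_B - lambda_A) * [exp(-lambda_A*t) - exp(-lambda_B*t)]
exp(-0.4172*28) = 8.447838e-06; exp(-0.3205*28) = 1.266605e-04
N_B = 0.4172 * 501787 / (0.3205 - 0.4172) * (8.447838e-06 - 1.266605e-04)
N_B = 255.92

255.92


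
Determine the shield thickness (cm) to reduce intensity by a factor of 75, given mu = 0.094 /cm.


x = ln(factor) / mu
x = ln(75) / 0.094
x = 45.931 cm

45.931


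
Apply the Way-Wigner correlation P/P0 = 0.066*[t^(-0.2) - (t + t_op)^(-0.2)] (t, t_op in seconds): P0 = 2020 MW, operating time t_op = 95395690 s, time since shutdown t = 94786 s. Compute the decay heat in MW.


P/P0 = 0.066 * [t^(-0.2) - (t + t_op)^(-0.2)]
P/P0 = 0.066 * [94786^(-0.2) - (94786 + 95395690)^(-0.2)]
P/P0 = 0.066 * [0.1010767 - 0.02535175] = 0.004997847
P = 2020 * 0.004997847 = 10.096 MW

10.096


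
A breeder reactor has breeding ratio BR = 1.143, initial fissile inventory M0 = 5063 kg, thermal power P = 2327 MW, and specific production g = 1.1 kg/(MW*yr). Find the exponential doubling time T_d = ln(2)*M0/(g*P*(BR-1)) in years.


Breeding gain G = BR - 1 = 1.143 - 1 = 0.143
Fissile production rate = g * P * G = 1.1 * 2327 * 0.143 = 366.0371 kg/yr
T_d = ln(2) * M0 / (g * P * G)
T_d = ln(2) * 5063 / 366.0371 = 9.5876 yr

9.5876


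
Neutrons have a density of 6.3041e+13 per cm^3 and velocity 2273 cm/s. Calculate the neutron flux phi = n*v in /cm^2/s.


phi = n * v
phi = 6.3041e+13 * 2273
phi = 1.4329e+17 /cm^2/s

1.4329e+17


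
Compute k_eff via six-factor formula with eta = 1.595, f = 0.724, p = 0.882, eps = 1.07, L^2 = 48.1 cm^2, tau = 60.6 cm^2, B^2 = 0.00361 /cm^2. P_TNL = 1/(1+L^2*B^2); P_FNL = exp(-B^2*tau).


k_inf = eta*f*p*eps = 1.595*0.724*0.882*1.07 = 1.089812
P_TNL = 1/(1 + L^2*B^2) = 1/(1 + 48.1*0.00361) = 0.8520493
P_FNL = exp(-B^2*tau) = exp(-0.00361*60.6) = 0.8035097
k_eff = k_inf * P_TNL * P_FNL = 1.089812 * 0.8520493 * 0.8035097
k_eff = 0.74612

0.74612


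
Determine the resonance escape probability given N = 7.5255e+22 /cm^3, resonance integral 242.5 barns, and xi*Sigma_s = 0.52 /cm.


p = exp(-N * I * 1e-24 / (xi*Sigma_s))
p = exp(-7.5255e+22 * 242.5 * 1e-24 / 0.52)
p = 5.7344e-16

5.7344e-16


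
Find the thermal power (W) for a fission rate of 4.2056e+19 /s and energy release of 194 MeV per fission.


P = fission_rate * E_MeV * 1.602e-13
P = 4.2056e+19 * 194 * 1.602e-13
P = 1.3071e+09 W

1.3071e+09


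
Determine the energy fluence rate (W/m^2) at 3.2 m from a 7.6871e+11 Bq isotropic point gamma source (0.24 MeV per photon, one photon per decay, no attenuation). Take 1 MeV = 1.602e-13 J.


psi = A * E * 1.602e-13 / (4*pi*r^2)
psi = 7.6871e+11 * 0.24 * 1.602e-13 / (4*pi*3.2^2)
psi = 2.2968e-04 W/m^2

2.2968e-04


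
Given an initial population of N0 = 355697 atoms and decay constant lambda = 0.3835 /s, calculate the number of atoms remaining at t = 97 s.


N = N0 * exp(-lambda * t)
N = 355697 * exp(-0.3835 * 97)
N = 2.4862e-11

2.4862e-11


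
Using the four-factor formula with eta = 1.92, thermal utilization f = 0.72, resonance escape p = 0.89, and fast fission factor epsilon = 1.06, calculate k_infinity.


k_inf = eta * f * p * epsilon
k_inf = 1.92 * 0.72 * 0.89 * 1.06
k_inf = 1.3042

1.3042


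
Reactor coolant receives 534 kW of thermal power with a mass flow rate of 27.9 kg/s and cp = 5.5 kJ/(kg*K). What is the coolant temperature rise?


dT = Q / (m_dot * cp)
dT = 534 / (27.9 * 5.5)
dT = 3.4800 C

3.4800


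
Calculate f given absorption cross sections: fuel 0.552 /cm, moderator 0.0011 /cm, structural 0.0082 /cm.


f = Sigma_a_fuel / (Sigma_a_fuel + Sigma_a_mod + Sigma_a_other)
f = 0.552 / (0.552 + 0.0011 + 0.0082)
f = 0.98343

0.98343


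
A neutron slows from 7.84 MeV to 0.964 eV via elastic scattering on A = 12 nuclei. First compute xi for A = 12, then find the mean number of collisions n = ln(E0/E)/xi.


xi = 1 + (A-1)^2/(2A)*ln((A-1)/(A+1)) = 0.1577690 (for A = 12)
n = ln(E0/E) / xi
n = ln(7.84e6 / 0.964) / 0.1577690
n = ln(8.132780e+06) / 0.1577690 = 100.85

100.85


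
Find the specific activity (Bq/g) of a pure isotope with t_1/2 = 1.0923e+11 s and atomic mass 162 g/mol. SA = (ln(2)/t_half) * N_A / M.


lambda = ln(2) / t_half = ln(2) / 1.0923e+11 = 6.345758e-12 /s
SA = lambda * N_A / M
SA = 6.345758e-12 * 6.022e23 / 162
SA = 2.3589e+10 Bq/g

2.3589e+10


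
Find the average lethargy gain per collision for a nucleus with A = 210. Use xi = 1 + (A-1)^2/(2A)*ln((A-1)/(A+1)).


xi = 1 + (A-1)^2/(2A) * ln((A-1)/(A+1))
xi = 1 + (210-1)^2/(2*210) * ln((210-1)/(210 +1))
xi = 0.0094936

0.0094936


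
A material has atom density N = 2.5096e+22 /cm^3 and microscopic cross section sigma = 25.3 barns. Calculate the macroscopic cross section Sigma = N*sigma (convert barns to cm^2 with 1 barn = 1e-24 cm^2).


Sigma = N * sigma_barns * 1e-24
Sigma = 2.5096e+22 * 25.3 * 1e-24
Sigma = 0.63493 /cm

0.63493


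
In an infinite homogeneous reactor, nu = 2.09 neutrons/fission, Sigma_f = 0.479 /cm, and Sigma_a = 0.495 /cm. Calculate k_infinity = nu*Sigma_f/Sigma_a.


k_inf = nu * Sigma_f / Sigma_a
k_inf = 2.09 * 0.479 / 0.495
k_inf = 2.0224

2.0224


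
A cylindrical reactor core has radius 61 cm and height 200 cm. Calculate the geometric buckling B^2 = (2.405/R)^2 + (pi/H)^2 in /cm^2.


B^2 = (2.405/R)^2 + (pi/H)^2
B^2 = (2.405/61)^2 + (pi/200)^2
B^2 = 0.0018012 /cm^2

0.0018012


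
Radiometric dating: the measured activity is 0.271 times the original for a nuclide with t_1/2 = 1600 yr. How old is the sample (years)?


lambda = ln(2) / t_half = ln(2) / 1600 = 4.332170e-04 /yr
t = -ln(A/A0) / lambda
t = -ln(0.271) / 4.332170e-04
t = 3013.8 yr

3013.8


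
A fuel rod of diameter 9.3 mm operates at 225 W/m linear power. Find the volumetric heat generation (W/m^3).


r = D / 2 / 1000 = 9.3 / 2 / 1000 = 0.00465 m
q''' = q' / (pi * r^2)
q''' = 225 / (pi * 0.00465^2)
q''' = 3.3123e+06 W/m^3

3.3123e+06


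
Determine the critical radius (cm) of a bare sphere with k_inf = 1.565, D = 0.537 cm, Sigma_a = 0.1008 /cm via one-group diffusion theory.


L^2 = D / Sigma_a = 0.537 / 0.1008 = 5.327381 cm^2
B_m^2 = (k_inf - 1) / L^2 = (1.565 - 1) / 5.327381 = 0.1060559 /cm^2
For a bare sphere: B_g = pi/R, so R_c = pi / sqrt(B_m^2)
R_c = pi / sqrt(0.1060559) = 9.6468 cm

9.6468


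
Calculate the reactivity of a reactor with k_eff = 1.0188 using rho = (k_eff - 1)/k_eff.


rho = (k_eff - 1) / k_eff
rho = (1.0188 - 1) / 1.0188
rho = 0.018453

0.018453


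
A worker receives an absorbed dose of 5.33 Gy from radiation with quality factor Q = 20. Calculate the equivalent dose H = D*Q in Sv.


H = D * Q
H = 5.33 * 20
H = 106.60 Sv

106.60


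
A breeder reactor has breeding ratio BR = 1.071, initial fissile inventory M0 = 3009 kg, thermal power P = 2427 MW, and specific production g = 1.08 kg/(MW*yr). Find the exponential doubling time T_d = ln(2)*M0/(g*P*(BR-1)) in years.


Breeding gain G = BR - 1 = 1.071 - 1 = 0.071
Fissile production rate = g * P * G = 1.08 * 2427 * 0.071 = 186.10236 kg/yr
T_d = ln(2) * M0 / (g * P * G)
T_d = ln(2) * 3009 / 186.10236 = 11.207 yr

11.207


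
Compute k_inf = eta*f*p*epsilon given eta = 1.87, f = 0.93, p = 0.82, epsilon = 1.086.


k_inf = eta * f * p * epsilon
k_inf = 1.87 * 0.93 * 0.82 * 1.086
k_inf = 1.5487

1.5487


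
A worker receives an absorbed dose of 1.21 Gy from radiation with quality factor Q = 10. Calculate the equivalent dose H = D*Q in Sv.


H = D * Q
H = 1.21 * 10
H = 12.100 Sv

12.100


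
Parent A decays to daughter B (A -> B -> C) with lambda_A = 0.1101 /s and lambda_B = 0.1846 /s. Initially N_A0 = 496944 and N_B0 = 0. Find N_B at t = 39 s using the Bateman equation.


N_B(t) = lambda_A * N_A0 / (lambda_B - lambda_A) * [exp(-lambda_A*t) - exp(-lambda_B*t)]
exp(-0.1101*39) = 0.01365158; exp(-0.1846*39) = 7.470339e-04
N_B = 0.1101 * 496944 / (0.1846 - 0.1101) * (0.01365158 - 7.470339e-04)
N_B = 9477.2

9477.2


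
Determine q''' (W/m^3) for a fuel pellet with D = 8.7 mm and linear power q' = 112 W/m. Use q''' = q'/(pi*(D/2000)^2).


r = D / 2 / 1000 = 8.7 / 2 / 1000 = 0.00435 m
q''' = q' / (pi * r^2)
q''' = 112 / (pi * 0.00435^2)
q''' = 1.8840e+06 W/m^3

1.8840e+06


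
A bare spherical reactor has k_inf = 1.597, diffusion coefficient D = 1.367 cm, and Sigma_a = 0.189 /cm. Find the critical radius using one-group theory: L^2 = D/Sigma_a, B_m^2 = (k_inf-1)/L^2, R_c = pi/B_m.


L^2 = D / Sigma_a = 1.367 / 0.189 = 7.232804 cm^2
B_m^2 = (k_inf - 1) / L^2 = (1.597 - 1) / 7.232804 = 0.08254060 /cm^2
For a bare sphere: B_g = pi/R, so R_c = pi / sqrt(B_m^2)
R_c = pi / sqrt(0.08254060) = 10.935 cm

10.935


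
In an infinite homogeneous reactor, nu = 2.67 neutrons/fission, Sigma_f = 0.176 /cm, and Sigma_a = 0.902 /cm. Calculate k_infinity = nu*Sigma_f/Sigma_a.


k_inf = nu * Sigma_f / Sigma_a
k_inf = 2.67 * 0.176 / 0.902
k_inf = 0.52098

0.52098


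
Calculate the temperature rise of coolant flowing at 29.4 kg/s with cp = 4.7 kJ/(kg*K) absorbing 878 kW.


dT = Q / (m_dot * cp)
dT = 878 / (29.4 * 4.7)
dT = 6.3540 C

6.3540


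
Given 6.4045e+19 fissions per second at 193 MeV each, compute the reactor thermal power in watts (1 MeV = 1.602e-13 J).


P = fission_rate * E_MeV * 1.602e-13
P = 6.4045e+19 * 193 * 1.602e-13
P = 1.9802e+09 W

1.9802e+09


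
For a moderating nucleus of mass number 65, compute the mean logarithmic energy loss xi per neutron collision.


xi = 1 + (A-1)^2/(2A) * ln((A-1)/(A+1))
xi = 1 + (65-1)^2/(2*65) * ln((65-1)/(65 +1))
xi = 0.030456

0.030456


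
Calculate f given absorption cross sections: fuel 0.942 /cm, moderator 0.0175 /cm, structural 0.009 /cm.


f = Sigma_a_fuel / (Sigma_a_fuel + Sigma_a_mod + Sigma_a_other)
f = 0.942 / (0.942 + 0.0175 + 0.009)
f = 0.97264

0.97264


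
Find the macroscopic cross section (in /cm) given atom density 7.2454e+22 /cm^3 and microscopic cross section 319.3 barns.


Sigma = N * sigma_barns * 1e-24
Sigma = 7.2454e+22 * 319.3 * 1e-24
Sigma = 23.135 /cm

23.135


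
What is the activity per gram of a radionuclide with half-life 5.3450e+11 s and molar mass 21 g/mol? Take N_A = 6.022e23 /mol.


lambda = ln(2) / t_half = ln(2) / 5.3450e+11 = 1.296814e-12 /s
SA = lambda * N_A / M
SA = 1.296814e-12 * 6.022e23 / 21
SA = 3.7188e+10 Bq/g

3.7188e+10


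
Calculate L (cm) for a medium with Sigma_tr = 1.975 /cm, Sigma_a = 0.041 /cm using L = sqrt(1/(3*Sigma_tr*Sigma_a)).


D = 1 / (3 * Sigma_tr) = 1 / (3 * 1.975) = 0.1687764 cm
L = sqrt(D / Sigma_a)
L = sqrt(0.1687764 / 0.041)
L = 2.0289 cm

2.0289


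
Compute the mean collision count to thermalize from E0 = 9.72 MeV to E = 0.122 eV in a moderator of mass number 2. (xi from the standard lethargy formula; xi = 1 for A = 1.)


xi = 1 + (A-1)^2/(2A)*ln((A-1)/(A+1)) = 0.7253469 (for A = 2)
n = ln(E0/E) / xi
n = ln(9.72e6 / 0.122) / 0.7253469
n = ln(7.967213e+07) / 0.7253469 = 25.082

25.082


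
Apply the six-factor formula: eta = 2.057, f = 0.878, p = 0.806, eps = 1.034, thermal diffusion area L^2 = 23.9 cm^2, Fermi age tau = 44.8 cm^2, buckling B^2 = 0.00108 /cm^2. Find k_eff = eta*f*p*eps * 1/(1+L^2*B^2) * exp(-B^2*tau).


k_inf = eta*f*p*eps = 2.057*0.878*0.806*1.034 = 1.505166
P_TNL = 1/(1 + L^2*B^2) = 1/(1 + 23.9*0.00108) = 0.9748375
P_FNL = exp(-B^2*tau) = exp(-0.00108*44.8) = 0.9527679
k_eff = k_inf * P_TNL * P_FNL = 1.505166 * 0.9748375 * 0.9527679
k_eff = 1.3980

1.3980


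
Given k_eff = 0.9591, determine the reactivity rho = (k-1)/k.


rho = (k_eff - 1) / k_eff
rho = (0.9591 - 1) / 0.9591
rho = -0.042644

-0.042644


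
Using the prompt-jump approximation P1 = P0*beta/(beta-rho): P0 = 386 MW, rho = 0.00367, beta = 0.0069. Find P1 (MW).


P1/P0 = beta / (beta - rho)
P1/P0 = 0.0069 / (0.0069 - 0.00367) = 2.136223
P1 = 386 * 2.136223 = 824.58 MW

824.58


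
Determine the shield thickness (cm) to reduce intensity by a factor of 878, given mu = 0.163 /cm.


x = ln(factor) / mu
x = ln(878) / 0.163
x = 41.581 cm

41.581


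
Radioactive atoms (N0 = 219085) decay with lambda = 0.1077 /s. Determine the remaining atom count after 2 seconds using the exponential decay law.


N = N0 * exp(-lambda * t)
N = 219085 * exp(-0.1077 * 2)
N = 176630

176630


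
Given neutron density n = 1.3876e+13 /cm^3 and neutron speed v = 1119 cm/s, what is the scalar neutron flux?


phi = n * v
phi = 1.3876e+13 * 1119
phi = 1.5527e+16 /cm^2/s

1.5527e+16


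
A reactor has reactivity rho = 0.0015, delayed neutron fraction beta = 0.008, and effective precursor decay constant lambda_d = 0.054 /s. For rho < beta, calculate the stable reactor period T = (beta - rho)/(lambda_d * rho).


T = (beta - rho) / (lambda_d * rho)
T = (0.008 - 0.0015) / (0.054 * 0.0015)
T = 80.247 s

80.247


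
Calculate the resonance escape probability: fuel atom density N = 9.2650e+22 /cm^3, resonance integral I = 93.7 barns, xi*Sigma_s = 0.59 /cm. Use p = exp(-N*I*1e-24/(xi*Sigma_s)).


p = exp(-N * I * 1e-24 / (xi*Sigma_s))
p = exp(-9.2650e+22 * 93.7 * 1e-24 / 0.59)
p = 4.0715e-07

4.0715e-07


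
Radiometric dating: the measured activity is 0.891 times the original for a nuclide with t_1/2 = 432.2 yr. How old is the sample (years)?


lambda = ln(2) / t_half = ln(2) / 432.2 = 0.001603765 /yr
t = -ln(A/A0) / lambda
t = -ln(0.891) / 0.001603765
t = 71.962 yr

71.962


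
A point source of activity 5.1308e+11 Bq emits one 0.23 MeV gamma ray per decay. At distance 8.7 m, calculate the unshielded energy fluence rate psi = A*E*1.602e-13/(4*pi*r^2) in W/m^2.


psi = A * E * 1.602e-13 / (4*pi*r^2)
psi = 5.1308e+11 * 0.23 * 1.602e-13 / (4*pi*8.7^2)
psi = 1.9876e-05 W/m^2

1.9876e-05


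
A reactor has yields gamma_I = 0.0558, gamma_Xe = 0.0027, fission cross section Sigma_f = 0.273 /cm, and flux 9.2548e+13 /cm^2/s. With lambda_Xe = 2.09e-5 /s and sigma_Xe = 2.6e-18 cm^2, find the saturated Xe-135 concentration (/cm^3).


Xe_eq = (gamma_I + gamma_Xe) * Sigma_f * phi / (lambda_Xe + sigma_Xe * phi)
Numerator = (0.0558 + 0.0027) * 0.273 * 9.2548e+13 = 1.478038e+12
Denominator = 2.09e-5 + 2.6e-18 * 9.2548e+13 = 2.615248e-04
Xe_eq = 1.478038e+12 / 2.615248e-04 = 5.6516e+15 /cm^3

5.6516e+15


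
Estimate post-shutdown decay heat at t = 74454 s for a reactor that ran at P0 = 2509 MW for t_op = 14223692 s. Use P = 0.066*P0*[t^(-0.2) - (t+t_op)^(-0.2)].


P/P0 = 0.066 * [t^(-0.2) - (t + t_op)^(-0.2)]
P/P0 = 0.066 * [74454^(-0.2) - (74454 + 14223692)^(-0.2)]
P/P0 = 0.066 * [0.1060773 - 0.03706330] = 0.004554924
P = 2509 * 0.004554924 = 11.428 MW

11.428


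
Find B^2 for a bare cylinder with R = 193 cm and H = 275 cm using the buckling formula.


B^2 = (2.405/R)^2 + (pi/H)^2
B^2 = (2.405/193)^2 + (pi/275)^2
B^2 = 2.8579e-04 /cm^2

2.8579e-04


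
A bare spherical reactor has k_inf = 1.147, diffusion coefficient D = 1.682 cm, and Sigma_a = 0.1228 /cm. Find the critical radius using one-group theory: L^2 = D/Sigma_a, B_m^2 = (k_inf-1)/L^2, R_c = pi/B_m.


L^2 = D / Sigma_a = 1.682 / 0.1228 = 13.69707 cm^2
B_m^2 = (k_inf - 1) / L^2 = (1.147 - 1) / 13.69707 = 0.01073222 /cm^2
For a bare sphere: B_g = pi/R, so R_c = pi / sqrt(B_m^2)
R_c = pi / sqrt(0.01073222) = 30.325 cm

30.325


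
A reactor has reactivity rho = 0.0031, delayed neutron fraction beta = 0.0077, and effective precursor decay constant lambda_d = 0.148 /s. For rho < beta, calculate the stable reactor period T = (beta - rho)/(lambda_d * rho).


T = (beta - rho) / (lambda_d * rho)
T = (0.0077 - 0.0031) / (0.148 * 0.0031)
T = 10.026 s

10.026


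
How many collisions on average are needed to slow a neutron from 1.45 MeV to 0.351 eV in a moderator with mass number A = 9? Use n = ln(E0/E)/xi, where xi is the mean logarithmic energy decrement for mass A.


xi = 1 + (A-1)^2/(2A)*ln((A-1)/(A+1)) = 0.2066007 (for A = 9)
n = ln(E0/E) / xi
n = ln(1.45e6 / 0.351) / 0.2066007
n = ln(4.131054e+06) / 0.2066007 = 73.737

73.737


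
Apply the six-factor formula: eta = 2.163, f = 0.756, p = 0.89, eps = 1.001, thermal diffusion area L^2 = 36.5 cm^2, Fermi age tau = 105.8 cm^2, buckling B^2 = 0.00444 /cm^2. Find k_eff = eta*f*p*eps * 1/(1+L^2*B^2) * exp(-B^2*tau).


k_inf = eta*f*p*eps = 2.163*0.756*0.89*1.001 = 1.456808
P_TNL = 1/(1 + L^2*B^2) = 1/(1 + 36.5*0.00444) = 0.8605408
P_FNL = exp(-B^2*tau) = exp(-0.00444*105.8) = 0.6251573
k_eff = k_inf * P_TNL * P_FNL = 1.456808 * 0.8605408 * 0.6251573
k_eff = 0.78372

0.78372


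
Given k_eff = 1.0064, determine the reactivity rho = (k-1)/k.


rho = (k_eff - 1) / k_eff
rho = (1.0064 - 1) / 1.0064
rho = 0.0063593

0.0063593


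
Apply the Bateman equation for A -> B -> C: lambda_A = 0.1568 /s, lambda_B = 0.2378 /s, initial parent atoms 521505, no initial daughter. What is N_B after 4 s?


N_B(t) = lambda_A * N_A0 / (lambda_B - lambda_A) * [exp(-lambda_A*t) - exp(-lambda_B*t)]
exp(-0.1568*4) = 0.5340851; exp(-0.2378*4) = 0.3862772
N_B = 0.1568 * 521505 / (0.2378 - 0.1568) * (0.5340851 - 0.3862772)
N_B = 149217

149217


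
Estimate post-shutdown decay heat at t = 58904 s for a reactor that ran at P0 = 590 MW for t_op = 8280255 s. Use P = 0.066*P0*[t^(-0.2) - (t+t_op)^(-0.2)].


P/P0 = 0.066 * [t^(-0.2) - (t + t_op)^(-0.2)]
P/P0 = 0.066 * [58904^(-0.2) - (58904 + 8280255)^(-0.2)]
P/P0 = 0.066 * [0.1111658 - 0.04128341] = 0.004612238
P = 590 * 0.004612238 = 2.7212 MW

2.7212


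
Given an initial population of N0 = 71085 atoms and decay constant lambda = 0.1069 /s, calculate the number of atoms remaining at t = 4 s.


N = N0 * exp(-lambda * t)
N = 71085 * exp(-0.1069 * 4)
N = 46353

46353


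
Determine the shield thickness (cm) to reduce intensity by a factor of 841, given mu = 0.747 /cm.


x = ln(factor) / mu
x = ln(841) / 0.747
x = 9.0155 cm

9.0155


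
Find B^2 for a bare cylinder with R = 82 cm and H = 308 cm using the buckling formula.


B^2 = (2.405/R)^2 + (pi/H)^2
B^2 = (2.405/82)^2 + (pi/308)^2
B^2 = 9.6425e-04 /cm^2

9.6425e-04


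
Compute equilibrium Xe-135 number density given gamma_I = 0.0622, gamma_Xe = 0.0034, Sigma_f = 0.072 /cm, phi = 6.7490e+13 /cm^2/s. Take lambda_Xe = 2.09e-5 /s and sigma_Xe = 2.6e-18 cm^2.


Xe_eq = (gamma_I + gamma_Xe) * Sigma_f * phi / (lambda_Xe + sigma_Xe * phi)
Numerator = (0.0622 + 0.0034) * 0.072 * 6.7490e+13 = 3.187688e+11
Denominator = 2.09e-5 + 2.6e-18 * 6.7490e+13 = 1.963740e-04
Xe_eq = 3.187688e+11 / 1.963740e-04 = 1.6233e+15 /cm^3

1.6233e+15


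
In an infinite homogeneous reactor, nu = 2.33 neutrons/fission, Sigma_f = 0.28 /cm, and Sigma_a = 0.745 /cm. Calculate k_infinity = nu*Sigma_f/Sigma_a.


k_inf = nu * Sigma_f / Sigma_a
k_inf = 2.33 * 0.28 / 0.745
k_inf = 0.87570

0.87570


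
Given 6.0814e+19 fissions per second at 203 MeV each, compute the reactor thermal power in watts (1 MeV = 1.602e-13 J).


P = fission_rate * E_MeV * 1.602e-13
P = 6.0814e+19 * 203 * 1.602e-13
P = 1.9777e+09 W

1.9777e+09


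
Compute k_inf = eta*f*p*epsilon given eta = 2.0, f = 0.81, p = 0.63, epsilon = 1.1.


k_inf = eta * f * p * epsilon
k_inf = 2.0 * 0.81 * 0.63 * 1.1
k_inf = 1.1227

1.1227


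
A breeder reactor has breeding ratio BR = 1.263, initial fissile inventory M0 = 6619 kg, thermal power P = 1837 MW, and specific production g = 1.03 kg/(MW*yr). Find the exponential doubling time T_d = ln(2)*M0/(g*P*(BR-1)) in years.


Breeding gain G = BR - 1 = 1.263 - 1 = 0.263
Fissile production rate = g * P * G = 1.03 * 1837 * 0.263 = 497.62493 kg/yr
T_d = ln(2) * M0 / (g * P * G)
T_d = ln(2) * 6619 / 497.62493 = 9.2197 yr

9.2197


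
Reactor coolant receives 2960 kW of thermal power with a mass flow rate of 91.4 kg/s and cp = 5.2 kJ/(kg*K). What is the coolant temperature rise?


dT = Q / (m_dot * cp)
dT = 2960 / (91.4 * 5.2)
dT = 6.2279 C

6.2279


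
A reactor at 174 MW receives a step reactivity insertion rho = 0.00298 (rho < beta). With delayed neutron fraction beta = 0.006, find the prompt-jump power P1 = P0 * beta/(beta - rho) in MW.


P1/P0 = beta / (beta - rho)
P1/P0 = 0.006 / (0.006 - 0.00298) = 1.986755
P1 = 174 * 1.986755 = 345.70 MW

345.70


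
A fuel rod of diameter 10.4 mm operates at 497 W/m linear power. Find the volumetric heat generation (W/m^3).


r = D / 2 / 1000 = 10.4 / 2 / 1000 = 0.0052 m
q''' = q' / (pi * r^2)
q''' = 497 / (pi * 0.0052^2)
q''' = 5.8506e+06 W/m^3

5.8506e+06


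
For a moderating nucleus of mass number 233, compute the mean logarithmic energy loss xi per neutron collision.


xi = 1 + (A-1)^2/(2A) * ln((A-1)/(A+1))
xi = 1 + (233-1)^2/(2*233) * ln((233-1)/(233 +1))
xi = 0.0085592

0.0085592


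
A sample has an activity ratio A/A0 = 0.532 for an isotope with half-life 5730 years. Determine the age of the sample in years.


lambda = ln(2) / t_half = ln(2) / 5730 = 1.209681e-04 /yr
t = -ln(A/A0) / lambda
t = -ln(0.532) / 1.209681e-04
t = 5217.2 yr

5217.2


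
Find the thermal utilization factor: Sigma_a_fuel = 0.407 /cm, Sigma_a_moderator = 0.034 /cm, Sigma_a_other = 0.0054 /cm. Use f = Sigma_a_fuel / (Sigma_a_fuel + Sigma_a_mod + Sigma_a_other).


f = Sigma_a_fuel / (Sigma_a_fuel + Sigma_a_mod + Sigma_a_other)
f = 0.407 / (0.407 + 0.034 + 0.0054)
f = 0.91174

0.91174


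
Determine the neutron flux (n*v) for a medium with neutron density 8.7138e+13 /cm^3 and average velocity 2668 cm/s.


phi = n * v
phi = 8.7138e+13 * 2668
phi = 2.3248e+17 /cm^2/s

2.3248e+17


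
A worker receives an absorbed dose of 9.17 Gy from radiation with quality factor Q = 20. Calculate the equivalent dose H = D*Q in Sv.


H = D * Q
H = 9.17 * 20
H = 183.40 Sv

183.40


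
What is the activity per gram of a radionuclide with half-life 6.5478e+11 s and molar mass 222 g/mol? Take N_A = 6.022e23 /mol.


lambda = ln(2) / t_half = ln(2) / 6.5478e+11 = 1.058596e-12 /s
SA = lambda * N_A / M
SA = 1.058596e-12 * 6.022e23 / 222
SA = 2.8716e+09 Bq/g

2.8716e+09
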